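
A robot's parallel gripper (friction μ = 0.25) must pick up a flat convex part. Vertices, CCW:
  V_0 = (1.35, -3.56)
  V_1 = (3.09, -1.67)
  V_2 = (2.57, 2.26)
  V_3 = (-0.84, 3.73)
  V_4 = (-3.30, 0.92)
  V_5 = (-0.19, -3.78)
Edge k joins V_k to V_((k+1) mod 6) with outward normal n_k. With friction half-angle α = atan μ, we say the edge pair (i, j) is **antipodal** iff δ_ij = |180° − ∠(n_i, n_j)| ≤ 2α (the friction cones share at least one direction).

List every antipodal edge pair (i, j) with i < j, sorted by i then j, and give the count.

count = 2; pairs: (0,3), (1,4)

α = atan 0.25 = 14.04°;  2α = 28.07°
n_0 = (+0.7357, -0.6773)
n_1 = (+0.9914, +0.1312)
n_2 = (+0.3959, +0.9183)
n_3 = (-0.7524, +0.6587)
n_4 = (-0.8340, -0.5518)
n_5 = (+0.1414, -0.9899)
  (0,1): δ = 129.83°  ·
  (0,2): δ = 70.69°  ·
  (0,3): δ = 1.43°  ✓
  (0,4): δ = 76.13°  ·
  (0,5): δ = 140.76°  ·
  (1,2): δ = 120.86°  ·
  (1,3): δ = 48.74°  ·
  (1,4): δ = 25.96°  ✓
  (1,5): δ = 90.59°  ·
  (2,3): δ = 107.88°  ·
  (2,4): δ = 33.19°  ·
  (2,5): δ = 31.45°  ·
  (3,4): δ = 105.31°  ·
  (3,5): δ = 40.67°  ·
  (4,5): δ = 115.36°  ·
antipodal pairs: 2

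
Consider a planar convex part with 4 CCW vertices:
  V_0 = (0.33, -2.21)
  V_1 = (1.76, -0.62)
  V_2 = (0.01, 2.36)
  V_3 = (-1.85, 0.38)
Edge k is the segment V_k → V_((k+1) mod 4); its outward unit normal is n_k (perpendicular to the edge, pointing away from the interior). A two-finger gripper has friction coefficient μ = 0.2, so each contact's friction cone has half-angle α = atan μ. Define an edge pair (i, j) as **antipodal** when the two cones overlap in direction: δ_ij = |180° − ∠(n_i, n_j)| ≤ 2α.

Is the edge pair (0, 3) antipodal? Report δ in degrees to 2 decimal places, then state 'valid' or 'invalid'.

δ = 82.05°, invalid

α = atan 0.2 = 11.31°;  2α = 22.62°
edge 0: e_0 = (+1.43, +1.59);  n_0 = (+0.7435, -0.6687)
edge 3: e_3 = (+2.18, -2.59);  n_3 = (-0.7651, -0.6440)
∠(n_0, n_3) = 97.95°
δ = |180° − 97.95°| = 82.05°
82.05° > 2α = 22.62°  →  invalid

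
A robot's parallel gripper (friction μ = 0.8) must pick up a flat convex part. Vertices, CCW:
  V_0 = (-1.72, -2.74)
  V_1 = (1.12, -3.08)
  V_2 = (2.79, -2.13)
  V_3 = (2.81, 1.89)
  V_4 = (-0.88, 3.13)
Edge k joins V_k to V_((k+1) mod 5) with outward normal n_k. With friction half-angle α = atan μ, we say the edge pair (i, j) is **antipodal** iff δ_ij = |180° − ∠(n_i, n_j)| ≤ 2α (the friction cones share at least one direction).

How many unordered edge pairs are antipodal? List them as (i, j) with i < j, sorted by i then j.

count = 4; pairs: (0,3), (1,3), (1,4), (2,4)

α = atan 0.8 = 38.66°;  2α = 77.32°
n_0 = (-0.1189, -0.9929)
n_1 = (+0.4945, -0.8692)
n_2 = (+1.0000, -0.0050)
n_3 = (+0.3185, +0.9479)
n_4 = (-0.9899, +0.1417)
  (0,1): δ = 143.54°  ·
  (0,2): δ = 83.46°  ·
  (0,3): δ = 11.75°  ✓
  (0,4): δ = 88.68°  ·
  (1,2): δ = 119.92°  ·
  (1,3): δ = 48.21°  ✓
  (1,4): δ = 52.22°  ✓
  (2,3): δ = 108.29°  ·
  (2,4): δ = 7.86°  ✓
  (3,4): δ = 79.57°  ·
antipodal pairs: 4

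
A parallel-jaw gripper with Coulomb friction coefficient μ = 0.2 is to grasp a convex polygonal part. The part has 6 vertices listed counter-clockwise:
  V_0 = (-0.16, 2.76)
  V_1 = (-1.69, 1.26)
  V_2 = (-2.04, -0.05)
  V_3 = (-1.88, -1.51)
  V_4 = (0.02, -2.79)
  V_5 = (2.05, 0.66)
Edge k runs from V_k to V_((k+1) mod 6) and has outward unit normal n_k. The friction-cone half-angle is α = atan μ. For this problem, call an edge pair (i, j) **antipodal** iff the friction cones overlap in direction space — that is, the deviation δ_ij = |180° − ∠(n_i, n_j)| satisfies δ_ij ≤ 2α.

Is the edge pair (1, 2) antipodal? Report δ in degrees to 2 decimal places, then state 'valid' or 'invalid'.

α = atan 0.2 = 11.31°;  2α = 22.62°
edge 1: e_1 = (-0.35, -1.31);  n_1 = (-0.9661, +0.2581)
edge 2: e_2 = (+0.16, -1.46);  n_2 = (-0.9940, -0.1089)
∠(n_1, n_2) = 21.21°
δ = |180° − 21.21°| = 158.79°
158.79° > 2α = 22.62°  →  invalid

δ = 158.79°, invalid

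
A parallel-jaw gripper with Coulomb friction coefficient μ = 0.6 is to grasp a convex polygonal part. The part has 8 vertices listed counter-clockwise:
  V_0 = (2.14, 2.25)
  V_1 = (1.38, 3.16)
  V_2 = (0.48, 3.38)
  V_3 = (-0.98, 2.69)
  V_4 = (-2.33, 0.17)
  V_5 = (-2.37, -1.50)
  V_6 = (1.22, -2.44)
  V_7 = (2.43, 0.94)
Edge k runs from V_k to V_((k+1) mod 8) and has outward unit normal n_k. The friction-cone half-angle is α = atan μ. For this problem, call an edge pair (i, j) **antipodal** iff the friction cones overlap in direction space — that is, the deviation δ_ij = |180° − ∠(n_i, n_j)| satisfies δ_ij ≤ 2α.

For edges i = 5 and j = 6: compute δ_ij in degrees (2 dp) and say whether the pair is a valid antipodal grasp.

δ = 95.02°, invalid

α = atan 0.6 = 30.96°;  2α = 61.93°
edge 5: e_5 = (+3.59, -0.94);  n_5 = (-0.2533, -0.9674)
edge 6: e_6 = (+1.21, +3.38);  n_6 = (+0.9415, -0.3370)
∠(n_5, n_6) = 84.98°
δ = |180° − 84.98°| = 95.02°
95.02° > 2α = 61.93°  →  invalid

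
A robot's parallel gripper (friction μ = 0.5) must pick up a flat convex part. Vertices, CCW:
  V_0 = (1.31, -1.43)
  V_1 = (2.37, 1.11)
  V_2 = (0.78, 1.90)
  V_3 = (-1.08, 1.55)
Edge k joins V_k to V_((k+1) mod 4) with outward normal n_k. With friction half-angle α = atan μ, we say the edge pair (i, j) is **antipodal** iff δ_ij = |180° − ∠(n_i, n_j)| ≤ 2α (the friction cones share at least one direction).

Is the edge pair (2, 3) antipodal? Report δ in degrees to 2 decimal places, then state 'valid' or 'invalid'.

α = atan 0.5 = 26.57°;  2α = 53.13°
edge 2: e_2 = (-1.86, -0.35);  n_2 = (-0.1849, +0.9828)
edge 3: e_3 = (+2.39, -2.98);  n_3 = (-0.7801, -0.6257)
∠(n_2, n_3) = 118.07°
δ = |180° − 118.07°| = 61.93°
61.93° > 2α = 53.13°  →  invalid

δ = 61.93°, invalid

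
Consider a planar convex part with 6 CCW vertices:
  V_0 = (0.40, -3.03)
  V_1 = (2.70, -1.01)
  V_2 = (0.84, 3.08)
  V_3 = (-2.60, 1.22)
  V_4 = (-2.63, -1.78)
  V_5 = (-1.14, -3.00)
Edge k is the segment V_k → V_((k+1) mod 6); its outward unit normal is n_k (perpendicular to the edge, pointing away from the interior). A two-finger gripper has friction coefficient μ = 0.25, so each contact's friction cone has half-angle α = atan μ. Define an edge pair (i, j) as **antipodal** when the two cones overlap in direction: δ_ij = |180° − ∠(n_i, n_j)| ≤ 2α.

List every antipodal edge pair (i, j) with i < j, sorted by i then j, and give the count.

α = atan 0.25 = 14.04°;  2α = 28.07°
n_0 = (+0.6599, -0.7514)
n_1 = (+0.9103, +0.4140)
n_2 = (-0.4756, +0.8796)
n_3 = (-1.0000, +0.0100)
n_4 = (-0.6335, -0.7737)
n_5 = (-0.0195, -0.9998)
  (0,1): δ = 106.84°  ·
  (0,2): δ = 12.89°  ✓
  (0,3): δ = 48.14°  ·
  (0,4): δ = 99.40°  ·
  (0,5): δ = 137.59°  ·
  (1,2): δ = 86.05°  ·
  (1,3): δ = 25.03°  ✓
  (1,4): δ = 26.24°  ✓
  (1,5): δ = 64.43°  ·
  (2,3): δ = 118.97°  ·
  (2,4): δ = 67.71°  ·
  (2,5): δ = 29.52°  ·
  (3,4): δ = 128.74°  ·
  (3,5): δ = 90.54°  ·
  (4,5): δ = 141.81°  ·
antipodal pairs: 3

count = 3; pairs: (0,2), (1,3), (1,4)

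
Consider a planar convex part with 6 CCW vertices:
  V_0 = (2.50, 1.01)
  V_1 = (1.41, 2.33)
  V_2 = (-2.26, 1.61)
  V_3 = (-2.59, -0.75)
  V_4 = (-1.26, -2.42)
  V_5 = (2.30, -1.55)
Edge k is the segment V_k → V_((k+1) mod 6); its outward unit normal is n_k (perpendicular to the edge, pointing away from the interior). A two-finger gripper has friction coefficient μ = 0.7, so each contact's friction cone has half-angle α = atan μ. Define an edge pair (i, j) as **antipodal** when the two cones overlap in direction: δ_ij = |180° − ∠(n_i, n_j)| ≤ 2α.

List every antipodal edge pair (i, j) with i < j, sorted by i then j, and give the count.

α = atan 0.7 = 34.99°;  2α = 69.98°
n_0 = (+0.7711, +0.6367)
n_1 = (-0.1925, +0.9813)
n_2 = (-0.9904, +0.1385)
n_3 = (-0.7822, -0.6230)
n_4 = (+0.2374, -0.9714)
n_5 = (+0.9970, -0.0779)
  (0,1): δ = 118.45°  ·
  (0,2): δ = 47.51°  ✓
  (0,3): δ = 1.01°  ✓
  (0,4): δ = 64.18°  ✓
  (0,5): δ = 135.98°  ·
  (1,2): δ = 109.06°  ·
  (1,3): δ = 62.57°  ✓
  (1,4): δ = 2.63°  ✓
  (1,5): δ = 74.43°  ·
  (2,3): δ = 133.51°  ·
  (2,4): δ = 68.31°  ✓
  (2,5): δ = 3.49°  ✓
  (3,4): δ = 114.80°  ·
  (3,5): δ = 43.00°  ✓
  (4,5): δ = 108.20°  ·
antipodal pairs: 8

count = 8; pairs: (0,2), (0,3), (0,4), (1,3), (1,4), (2,4), (2,5), (3,5)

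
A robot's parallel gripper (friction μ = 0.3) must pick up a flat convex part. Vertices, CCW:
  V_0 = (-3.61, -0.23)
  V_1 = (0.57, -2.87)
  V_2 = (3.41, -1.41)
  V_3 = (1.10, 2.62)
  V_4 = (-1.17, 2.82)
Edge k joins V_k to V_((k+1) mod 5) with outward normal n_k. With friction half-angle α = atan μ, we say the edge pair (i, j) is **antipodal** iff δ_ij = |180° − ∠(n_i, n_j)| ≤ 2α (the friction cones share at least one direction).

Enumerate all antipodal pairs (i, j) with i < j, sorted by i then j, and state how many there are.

count = 4; pairs: (0,2), (0,3), (1,3), (1,4)

α = atan 0.3 = 16.70°;  2α = 33.40°
n_0 = (-0.5340, -0.8455)
n_1 = (+0.4572, -0.8894)
n_2 = (+0.8676, +0.4973)
n_3 = (+0.0878, +0.9961)
n_4 = (-0.7809, +0.6247)
  (0,1): δ = 120.52°  ·
  (0,2): δ = 27.90°  ✓
  (0,3): δ = 27.24°  ✓
  (0,4): δ = 83.62°  ·
  (1,2): δ = 87.39°  ·
  (1,3): δ = 32.24°  ✓
  (1,4): δ = 24.13°  ✓
  (2,3): δ = 124.86°  ·
  (2,4): δ = 68.48°  ·
  (3,4): δ = 123.62°  ·
antipodal pairs: 4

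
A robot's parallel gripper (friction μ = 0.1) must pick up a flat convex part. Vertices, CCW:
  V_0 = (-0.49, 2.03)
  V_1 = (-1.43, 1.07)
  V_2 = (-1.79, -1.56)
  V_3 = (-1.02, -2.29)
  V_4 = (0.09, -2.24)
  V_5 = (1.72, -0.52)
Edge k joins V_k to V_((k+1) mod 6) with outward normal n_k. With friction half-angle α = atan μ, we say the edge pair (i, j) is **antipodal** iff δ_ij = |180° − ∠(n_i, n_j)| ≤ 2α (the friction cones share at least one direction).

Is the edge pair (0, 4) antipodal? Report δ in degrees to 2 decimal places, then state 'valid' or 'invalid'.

α = atan 0.1 = 5.71°;  2α = 11.42°
edge 0: e_0 = (-0.94, -0.96);  n_0 = (-0.7145, +0.6996)
edge 4: e_4 = (+1.63, +1.72);  n_4 = (+0.7258, -0.6879)
∠(n_0, n_4) = 179.06°
δ = |180° − 179.06°| = 0.94°
0.94° ≤ 2α = 11.42°  →  valid

δ = 0.94°, valid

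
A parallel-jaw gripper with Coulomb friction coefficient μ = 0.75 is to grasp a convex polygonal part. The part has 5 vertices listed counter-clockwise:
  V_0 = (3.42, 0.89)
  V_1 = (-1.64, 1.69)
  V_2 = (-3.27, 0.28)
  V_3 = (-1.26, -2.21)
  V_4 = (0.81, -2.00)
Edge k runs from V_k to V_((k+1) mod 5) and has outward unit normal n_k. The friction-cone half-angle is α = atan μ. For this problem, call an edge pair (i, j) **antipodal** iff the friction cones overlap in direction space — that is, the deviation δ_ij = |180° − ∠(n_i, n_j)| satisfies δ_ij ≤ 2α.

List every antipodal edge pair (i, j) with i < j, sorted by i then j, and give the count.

α = atan 0.75 = 36.87°;  2α = 73.74°
n_0 = (+0.1562, +0.9877)
n_1 = (-0.6542, +0.7563)
n_2 = (-0.7781, -0.6281)
n_3 = (+0.1009, -0.9949)
n_4 = (+0.7421, -0.6702)
  (0,1): δ = 130.15°  ·
  (0,2): δ = 42.10°  ✓
  (0,3): δ = 14.78°  ✓
  (0,4): δ = 56.90°  ✓
  (1,2): δ = 91.95°  ·
  (1,3): δ = 35.07°  ✓
  (1,4): δ = 7.05°  ✓
  (2,3): δ = 123.12°  ·
  (2,4): δ = 81.00°  ·
  (3,4): δ = 137.88°  ·
antipodal pairs: 5

count = 5; pairs: (0,2), (0,3), (0,4), (1,3), (1,4)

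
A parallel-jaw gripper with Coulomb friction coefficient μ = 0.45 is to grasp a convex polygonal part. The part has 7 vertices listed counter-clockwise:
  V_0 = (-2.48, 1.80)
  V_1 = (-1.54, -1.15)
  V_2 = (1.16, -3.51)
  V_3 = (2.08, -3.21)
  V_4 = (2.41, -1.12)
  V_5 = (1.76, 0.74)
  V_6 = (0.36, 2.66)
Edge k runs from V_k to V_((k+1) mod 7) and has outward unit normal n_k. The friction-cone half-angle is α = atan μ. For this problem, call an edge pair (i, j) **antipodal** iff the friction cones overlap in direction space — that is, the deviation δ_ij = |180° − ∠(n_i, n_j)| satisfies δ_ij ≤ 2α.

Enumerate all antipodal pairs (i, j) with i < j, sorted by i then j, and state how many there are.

count = 6; pairs: (0,3), (0,4), (0,5), (1,4), (1,5), (2,6)

α = atan 0.45 = 24.23°;  2α = 48.46°
n_0 = (-0.9528, -0.3036)
n_1 = (-0.6581, -0.7529)
n_2 = (+0.3100, -0.9507)
n_3 = (+0.9878, -0.1560)
n_4 = (+0.9440, +0.3299)
n_5 = (+0.8080, +0.5892)
n_6 = (-0.2898, +0.9571)
  (0,1): δ = 148.83°  ·
  (0,2): δ = 89.61°  ·
  (0,3): δ = 26.65°  ✓
  (0,4): δ = 1.59°  ✓
  (0,5): δ = 18.42°  ✓
  (0,6): δ = 89.17°  ·
  (1,2): δ = 120.78°  ·
  (1,3): δ = 57.82°  ·
  (1,4): δ = 29.58°  ✓
  (1,5): δ = 12.75°  ✓
  (1,6): δ = 58.00°  ·
  (2,3): δ = 117.03°  ·
  (2,4): δ = 88.80°  ·
  (2,5): δ = 71.96°  ·
  (2,6): δ = 1.21°  ✓
  (3,4): δ = 151.76°  ·
  (3,5): δ = 134.93°  ·
  (3,6): δ = 64.18°  ·
  (4,5): δ = 163.16°  ·
  (4,6): δ = 92.42°  ·
  (5,6): δ = 109.25°  ·
antipodal pairs: 6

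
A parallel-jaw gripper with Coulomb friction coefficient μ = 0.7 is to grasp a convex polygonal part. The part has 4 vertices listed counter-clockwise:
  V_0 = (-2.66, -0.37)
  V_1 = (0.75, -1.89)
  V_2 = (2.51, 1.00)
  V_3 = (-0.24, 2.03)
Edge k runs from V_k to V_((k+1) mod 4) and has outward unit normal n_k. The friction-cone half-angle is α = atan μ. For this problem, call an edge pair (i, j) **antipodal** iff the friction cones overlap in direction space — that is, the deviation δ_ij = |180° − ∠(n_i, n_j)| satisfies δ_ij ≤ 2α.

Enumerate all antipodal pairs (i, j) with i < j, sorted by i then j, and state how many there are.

count = 3; pairs: (0,2), (0,3), (1,3)

α = atan 0.7 = 34.99°;  2α = 69.98°
n_0 = (-0.4071, -0.9134)
n_1 = (+0.8541, -0.5201)
n_2 = (+0.3508, +0.9365)
n_3 = (-0.7042, +0.7100)
  (0,1): δ = 97.32°  ·
  (0,2): δ = 3.49°  ✓
  (0,3): δ = 68.79°  ✓
  (1,2): δ = 79.19°  ·
  (1,3): δ = 13.90°  ✓
  (2,3): δ = 114.70°  ·
antipodal pairs: 3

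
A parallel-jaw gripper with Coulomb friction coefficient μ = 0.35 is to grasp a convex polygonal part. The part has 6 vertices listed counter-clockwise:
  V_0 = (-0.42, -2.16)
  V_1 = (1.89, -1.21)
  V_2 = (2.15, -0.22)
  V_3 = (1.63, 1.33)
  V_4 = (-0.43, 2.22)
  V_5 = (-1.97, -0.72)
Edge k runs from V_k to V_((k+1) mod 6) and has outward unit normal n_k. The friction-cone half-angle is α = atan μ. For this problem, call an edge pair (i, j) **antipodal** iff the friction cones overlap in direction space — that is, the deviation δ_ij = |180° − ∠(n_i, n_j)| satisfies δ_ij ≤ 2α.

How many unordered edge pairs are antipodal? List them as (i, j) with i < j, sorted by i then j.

count = 3; pairs: (1,4), (2,5), (3,5)

α = atan 0.35 = 19.29°;  2α = 38.58°
n_0 = (+0.3803, -0.9248)
n_1 = (+0.9672, -0.2540)
n_2 = (+0.9481, +0.3181)
n_3 = (+0.3966, +0.9180)
n_4 = (-0.8858, +0.4640)
n_5 = (-0.6806, -0.7326)
  (0,1): δ = 127.07°  ·
  (0,2): δ = 93.81°  ·
  (0,3): δ = 45.72°  ·
  (0,4): δ = 40.00°  ·
  (0,5): δ = 114.75°  ·
  (1,2): δ = 146.74°  ·
  (1,3): δ = 98.65°  ·
  (1,4): δ = 12.93°  ✓
  (1,5): δ = 61.82°  ·
  (2,3): δ = 131.91°  ·
  (2,4): δ = 46.19°  ·
  (2,5): δ = 28.56°  ✓
  (3,4): δ = 94.28°  ·
  (3,5): δ = 19.53°  ✓
  (4,5): δ = 105.25°  ·
antipodal pairs: 3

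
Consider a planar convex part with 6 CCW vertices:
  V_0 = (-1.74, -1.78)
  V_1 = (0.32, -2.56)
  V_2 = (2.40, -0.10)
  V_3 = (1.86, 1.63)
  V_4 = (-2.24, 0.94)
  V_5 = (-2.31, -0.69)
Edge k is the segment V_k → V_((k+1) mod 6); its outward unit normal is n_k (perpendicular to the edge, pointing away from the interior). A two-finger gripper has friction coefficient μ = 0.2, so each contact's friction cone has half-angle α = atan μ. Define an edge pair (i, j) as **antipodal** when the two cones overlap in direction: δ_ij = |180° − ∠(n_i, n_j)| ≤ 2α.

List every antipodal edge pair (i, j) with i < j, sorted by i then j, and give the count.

count = 2; pairs: (2,4), (2,5)

α = atan 0.2 = 11.31°;  2α = 22.62°
n_0 = (-0.3541, -0.9352)
n_1 = (+0.7636, -0.6457)
n_2 = (+0.9546, +0.2980)
n_3 = (-0.1660, +0.9861)
n_4 = (-0.9991, +0.0429)
n_5 = (-0.8861, -0.4634)
  (0,1): δ = 109.48°  ·
  (0,2): δ = 51.93°  ·
  (0,3): δ = 30.29°  ·
  (0,4): δ = 108.28°  ·
  (0,5): δ = 138.35°  ·
  (1,2): δ = 122.45°  ·
  (1,3): δ = 40.23°  ·
  (1,4): δ = 37.76°  ·
  (1,5): δ = 67.82°  ·
  (2,3): δ = 97.78°  ·
  (2,4): δ = 19.79°  ✓
  (2,5): δ = 10.27°  ✓
  (3,4): δ = 102.01°  ·
  (3,5): δ = 71.95°  ·
  (4,5): δ = 149.93°  ·
antipodal pairs: 2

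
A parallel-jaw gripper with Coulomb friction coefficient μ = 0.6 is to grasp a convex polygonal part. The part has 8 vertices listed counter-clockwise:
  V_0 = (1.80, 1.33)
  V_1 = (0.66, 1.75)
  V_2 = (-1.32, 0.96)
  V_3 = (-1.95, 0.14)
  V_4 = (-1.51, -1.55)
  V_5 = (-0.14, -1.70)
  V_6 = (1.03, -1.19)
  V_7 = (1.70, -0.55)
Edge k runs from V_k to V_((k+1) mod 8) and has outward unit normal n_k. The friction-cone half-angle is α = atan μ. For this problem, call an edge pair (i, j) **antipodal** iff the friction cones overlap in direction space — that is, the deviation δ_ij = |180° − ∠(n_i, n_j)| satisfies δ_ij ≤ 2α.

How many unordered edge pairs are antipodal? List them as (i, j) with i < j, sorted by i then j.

count = 12; pairs: (0,3), (0,4), (0,5), (1,4), (1,5), (1,6), (2,4), (2,5), (2,6), (2,7), (3,6), (3,7)

α = atan 0.6 = 30.96°;  2α = 61.93°
n_0 = (+0.3457, +0.9383)
n_1 = (-0.3706, +0.9288)
n_2 = (-0.7930, +0.6092)
n_3 = (-0.9677, -0.2520)
n_4 = (-0.1088, -0.9941)
n_5 = (+0.3996, -0.9167)
n_6 = (+0.6907, -0.7231)
n_7 = (+0.9986, -0.0531)
  (0,1): δ = 138.02°  ·
  (0,2): δ = 107.31°  ·
  (0,3): δ = 55.18°  ✓
  (0,4): δ = 13.98°  ✓
  (0,5): δ = 43.78°  ✓
  (0,6): δ = 63.91°  ·
  (0,7): δ = 107.18°  ·
  (1,2): δ = 149.29°  ·
  (1,3): δ = 97.16°  ·
  (1,4): δ = 28.00°  ✓
  (1,5): δ = 1.80°  ✓
  (1,6): δ = 21.94°  ✓
  (1,7): δ = 65.20°  ·
  (2,3): δ = 127.87°  ·
  (2,4): δ = 58.71°  ✓
  (2,5): δ = 28.91°  ✓
  (2,6): δ = 8.78°  ✓
  (2,7): δ = 34.49°  ✓
  (3,4): δ = 110.84°  ·
  (3,5): δ = 81.04°  ·
  (3,6): δ = 60.91°  ✓
  (3,7): δ = 17.64°  ✓
  (4,5): δ = 150.20°  ·
  (4,6): δ = 130.06°  ·
  (4,7): δ = 86.80°  ·
  (5,6): δ = 159.86°  ·
  (5,7): δ = 116.60°  ·
  (6,7): δ = 136.73°  ·
antipodal pairs: 12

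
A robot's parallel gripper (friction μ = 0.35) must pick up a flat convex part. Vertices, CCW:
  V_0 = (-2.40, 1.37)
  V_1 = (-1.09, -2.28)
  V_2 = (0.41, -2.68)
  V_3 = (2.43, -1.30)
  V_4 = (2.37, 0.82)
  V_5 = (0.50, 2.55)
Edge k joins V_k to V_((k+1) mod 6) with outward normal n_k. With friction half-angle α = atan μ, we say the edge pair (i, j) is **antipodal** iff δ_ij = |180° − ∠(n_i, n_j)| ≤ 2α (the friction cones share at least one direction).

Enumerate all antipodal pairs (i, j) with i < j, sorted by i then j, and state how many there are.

α = atan 0.35 = 19.29°;  2α = 38.58°
n_0 = (-0.9412, -0.3378)
n_1 = (-0.2577, -0.9662)
n_2 = (+0.5641, -0.8257)
n_3 = (+0.9996, +0.0283)
n_4 = (+0.6791, +0.7341)
n_5 = (-0.3769, +0.9263)
  (0,1): δ = 124.67°  ·
  (0,2): δ = 75.40°  ·
  (0,3): δ = 18.12°  ✓
  (0,4): δ = 27.48°  ✓
  (0,5): δ = 92.40°  ·
  (1,2): δ = 130.73°  ·
  (1,3): δ = 73.45°  ·
  (1,4): δ = 27.84°  ✓
  (1,5): δ = 37.07°  ✓
  (2,3): δ = 122.72°  ·
  (2,4): δ = 77.11°  ·
  (2,5): δ = 12.20°  ✓
  (3,4): δ = 134.39°  ·
  (3,5): δ = 69.48°  ·
  (4,5): δ = 115.09°  ·
antipodal pairs: 5

count = 5; pairs: (0,3), (0,4), (1,4), (1,5), (2,5)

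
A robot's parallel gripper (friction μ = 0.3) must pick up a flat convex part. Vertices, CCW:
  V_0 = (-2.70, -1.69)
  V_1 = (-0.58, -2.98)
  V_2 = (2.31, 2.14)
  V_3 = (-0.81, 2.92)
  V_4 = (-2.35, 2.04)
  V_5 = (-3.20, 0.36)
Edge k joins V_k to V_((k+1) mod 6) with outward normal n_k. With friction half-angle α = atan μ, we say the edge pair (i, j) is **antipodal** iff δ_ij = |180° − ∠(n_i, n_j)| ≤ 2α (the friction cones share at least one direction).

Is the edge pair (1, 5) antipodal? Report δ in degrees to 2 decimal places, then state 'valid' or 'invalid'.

δ = 43.15°, invalid

α = atan 0.3 = 16.70°;  2α = 33.40°
edge 1: e_1 = (+2.89, +5.12);  n_1 = (+0.8708, -0.4916)
edge 5: e_5 = (+0.50, -2.05);  n_5 = (-0.9715, -0.2370)
∠(n_1, n_5) = 136.85°
δ = |180° − 136.85°| = 43.15°
43.15° > 2α = 33.40°  →  invalid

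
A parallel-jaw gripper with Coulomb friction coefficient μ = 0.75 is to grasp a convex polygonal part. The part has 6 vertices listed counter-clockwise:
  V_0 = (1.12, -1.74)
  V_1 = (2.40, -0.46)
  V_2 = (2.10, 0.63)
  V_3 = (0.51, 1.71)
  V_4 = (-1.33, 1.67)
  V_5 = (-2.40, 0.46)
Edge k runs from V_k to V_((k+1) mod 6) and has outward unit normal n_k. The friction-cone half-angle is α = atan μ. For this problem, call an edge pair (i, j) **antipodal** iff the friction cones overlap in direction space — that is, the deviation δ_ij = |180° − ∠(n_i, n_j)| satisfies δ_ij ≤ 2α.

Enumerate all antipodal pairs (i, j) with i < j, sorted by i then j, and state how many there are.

count = 6; pairs: (0,3), (0,4), (1,4), (1,5), (2,5), (3,5)

α = atan 0.75 = 36.87°;  2α = 73.74°
n_0 = (+0.7071, -0.7071)
n_1 = (+0.9641, +0.2654)
n_2 = (+0.5619, +0.8272)
n_3 = (-0.0217, +0.9998)
n_4 = (-0.7491, +0.6624)
n_5 = (-0.5300, -0.8480)
  (0,1): δ = 119.61°  ·
  (0,2): δ = 79.19°  ·
  (0,3): δ = 43.75°  ✓
  (0,4): δ = 3.51°  ✓
  (0,5): δ = 102.99°  ·
  (1,2): δ = 139.57°  ·
  (1,3): δ = 104.14°  ·
  (1,4): δ = 56.87°  ✓
  (1,5): δ = 42.61°  ✓
  (2,3): δ = 144.57°  ·
  (2,4): δ = 97.30°  ·
  (2,5): δ = 2.18°  ✓
  (3,4): δ = 132.73°  ·
  (3,5): δ = 33.25°  ✓
  (4,5): δ = 80.52°  ·
antipodal pairs: 6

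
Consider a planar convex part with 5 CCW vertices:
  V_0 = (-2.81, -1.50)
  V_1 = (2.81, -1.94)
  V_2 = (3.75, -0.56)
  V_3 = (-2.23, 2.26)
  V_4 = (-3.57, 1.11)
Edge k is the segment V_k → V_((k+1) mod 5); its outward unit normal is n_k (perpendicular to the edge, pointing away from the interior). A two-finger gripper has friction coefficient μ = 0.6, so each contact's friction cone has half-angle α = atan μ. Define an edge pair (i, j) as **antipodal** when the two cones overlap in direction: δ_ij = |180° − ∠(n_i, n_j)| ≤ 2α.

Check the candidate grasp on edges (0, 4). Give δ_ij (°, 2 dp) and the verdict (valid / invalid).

α = atan 0.6 = 30.96°;  2α = 61.93°
edge 0: e_0 = (+5.62, -0.44);  n_0 = (-0.0781, -0.9969)
edge 4: e_4 = (+0.76, -2.61);  n_4 = (-0.9601, -0.2796)
∠(n_0, n_4) = 69.29°
δ = |180° − 69.29°| = 110.71°
110.71° > 2α = 61.93°  →  invalid

δ = 110.71°, invalid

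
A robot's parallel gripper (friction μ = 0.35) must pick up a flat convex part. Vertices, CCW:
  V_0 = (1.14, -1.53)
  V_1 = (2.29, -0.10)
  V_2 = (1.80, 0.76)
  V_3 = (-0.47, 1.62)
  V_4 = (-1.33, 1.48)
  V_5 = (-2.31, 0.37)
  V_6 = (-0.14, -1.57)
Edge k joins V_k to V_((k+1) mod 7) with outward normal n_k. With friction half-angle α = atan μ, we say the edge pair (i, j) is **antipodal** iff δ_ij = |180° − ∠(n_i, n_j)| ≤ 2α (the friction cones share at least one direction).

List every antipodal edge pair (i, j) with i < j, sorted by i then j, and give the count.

α = atan 0.35 = 19.29°;  2α = 38.58°
n_0 = (+0.7793, -0.6267)
n_1 = (+0.8689, +0.4951)
n_2 = (+0.3543, +0.9351)
n_3 = (-0.1607, +0.9870)
n_4 = (-0.7496, +0.6618)
n_5 = (-0.6665, -0.7455)
n_6 = (+0.0312, -0.9995)
  (0,1): δ = 111.52°  ·
  (0,2): δ = 71.94°  ·
  (0,3): δ = 41.95°  ·
  (0,4): δ = 2.63°  ✓
  (0,5): δ = 87.01°  ·
  (0,6): δ = 130.60°  ·
  (1,2): δ = 140.42°  ·
  (1,3): δ = 110.43°  ·
  (1,4): δ = 71.11°  ·
  (1,5): δ = 18.53°  ✓
  (1,6): δ = 62.12°  ·
  (2,3): δ = 150.00°  ·
  (2,4): δ = 110.69°  ·
  (2,5): δ = 21.05°  ✓
  (2,6): δ = 22.54°  ✓
  (3,4): δ = 140.69°  ·
  (3,5): δ = 51.04°  ·
  (3,6): δ = 7.46°  ✓
  (4,5): δ = 90.36°  ·
  (4,6): δ = 46.77°  ·
  (5,6): δ = 136.41°  ·
antipodal pairs: 5

count = 5; pairs: (0,4), (1,5), (2,5), (2,6), (3,6)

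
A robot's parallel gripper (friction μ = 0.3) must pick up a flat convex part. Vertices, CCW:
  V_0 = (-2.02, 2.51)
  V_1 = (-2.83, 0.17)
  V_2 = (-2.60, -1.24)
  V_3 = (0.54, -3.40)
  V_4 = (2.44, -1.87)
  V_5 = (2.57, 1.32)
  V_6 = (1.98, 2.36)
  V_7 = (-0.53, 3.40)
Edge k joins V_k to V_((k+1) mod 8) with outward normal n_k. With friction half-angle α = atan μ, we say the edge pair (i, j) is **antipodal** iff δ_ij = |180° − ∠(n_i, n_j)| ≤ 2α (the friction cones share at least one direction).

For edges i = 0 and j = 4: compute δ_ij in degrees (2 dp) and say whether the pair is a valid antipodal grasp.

δ = 16.76°, valid

α = atan 0.3 = 16.70°;  2α = 33.40°
edge 0: e_0 = (-0.81, -2.34);  n_0 = (-0.9450, +0.3271)
edge 4: e_4 = (+0.13, +3.19);  n_4 = (+0.9992, -0.0407)
∠(n_0, n_4) = 163.24°
δ = |180° − 163.24°| = 16.76°
16.76° ≤ 2α = 33.40°  →  valid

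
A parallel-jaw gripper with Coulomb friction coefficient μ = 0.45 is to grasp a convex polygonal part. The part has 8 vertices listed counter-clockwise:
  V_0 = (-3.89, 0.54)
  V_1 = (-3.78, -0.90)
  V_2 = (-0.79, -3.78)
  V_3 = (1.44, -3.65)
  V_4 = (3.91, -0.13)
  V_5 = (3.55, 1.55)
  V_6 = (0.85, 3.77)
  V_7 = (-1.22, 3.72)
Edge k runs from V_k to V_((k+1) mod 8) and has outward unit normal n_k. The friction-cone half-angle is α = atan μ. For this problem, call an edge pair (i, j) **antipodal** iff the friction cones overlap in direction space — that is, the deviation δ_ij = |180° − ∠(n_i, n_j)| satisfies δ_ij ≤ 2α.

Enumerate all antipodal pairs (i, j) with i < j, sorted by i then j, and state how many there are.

α = atan 0.45 = 24.23°;  2α = 48.46°
n_0 = (-0.9971, -0.0762)
n_1 = (-0.6937, -0.7202)
n_2 = (+0.0582, -0.9983)
n_3 = (+0.8186, -0.5744)
n_4 = (+0.9778, +0.2095)
n_5 = (+0.6351, +0.7724)
n_6 = (-0.0241, +0.9997)
n_7 = (-0.7658, +0.6430)
  (0,1): δ = 138.29°  ·
  (0,2): δ = 91.03°  ·
  (0,3): δ = 39.43°  ✓
  (0,4): δ = 7.73°  ✓
  (0,5): δ = 46.20°  ✓
  (0,6): δ = 87.02°  ·
  (0,7): δ = 135.61°  ·
  (1,2): δ = 132.74°  ·
  (1,3): δ = 81.13°  ·
  (1,4): δ = 33.98°  ✓
  (1,5): δ = 4.50°  ✓
  (1,6): δ = 45.31°  ✓
  (1,7): δ = 93.91°  ·
  (2,3): δ = 128.39°  ·
  (2,4): δ = 81.24°  ·
  (2,5): δ = 42.76°  ✓
  (2,6): δ = 1.95°  ✓
  (2,7): δ = 46.65°  ✓
  (3,4): δ = 132.85°  ·
  (3,5): δ = 94.37°  ·
  (3,6): δ = 53.56°  ·
  (3,7): δ = 4.96°  ✓
  (4,5): δ = 141.52°  ·
  (4,6): δ = 100.71°  ·
  (4,7): δ = 52.11°  ·
  (5,6): δ = 139.19°  ·
  (5,7): δ = 90.59°  ·
  (6,7): δ = 131.40°  ·
antipodal pairs: 10

count = 10; pairs: (0,3), (0,4), (0,5), (1,4), (1,5), (1,6), (2,5), (2,6), (2,7), (3,7)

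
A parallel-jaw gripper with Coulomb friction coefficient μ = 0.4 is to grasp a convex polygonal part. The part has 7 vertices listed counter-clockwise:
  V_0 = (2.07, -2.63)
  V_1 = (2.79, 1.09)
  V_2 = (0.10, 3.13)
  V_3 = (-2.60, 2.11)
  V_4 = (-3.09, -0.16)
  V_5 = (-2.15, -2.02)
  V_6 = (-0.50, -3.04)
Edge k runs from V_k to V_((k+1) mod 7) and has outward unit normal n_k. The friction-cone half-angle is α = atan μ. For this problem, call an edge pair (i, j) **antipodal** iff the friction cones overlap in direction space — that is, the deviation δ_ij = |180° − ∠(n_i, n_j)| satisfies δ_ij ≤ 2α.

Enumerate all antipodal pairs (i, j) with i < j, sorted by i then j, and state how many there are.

α = atan 0.4 = 21.80°;  2α = 43.60°
n_0 = (+0.9818, -0.1900)
n_1 = (+0.6043, +0.7968)
n_2 = (-0.3534, +0.9355)
n_3 = (-0.9775, +0.2110)
n_4 = (-0.8925, -0.4510)
n_5 = (-0.5258, -0.8506)
n_6 = (+0.1575, -0.9875)
  (0,1): δ = 116.22°  ·
  (0,2): δ = 58.35°  ·
  (0,3): δ = 1.23°  ✓
  (0,4): δ = 37.77°  ✓
  (0,5): δ = 69.23°  ·
  (0,6): δ = 110.02°  ·
  (1,2): δ = 122.13°  ·
  (1,3): δ = 65.01°  ·
  (1,4): δ = 26.01°  ✓
  (1,5): δ = 5.45°  ✓
  (1,6): δ = 46.24°  ·
  (2,3): δ = 122.88°  ·
  (2,4): δ = 83.88°  ·
  (2,5): δ = 52.42°  ·
  (2,6): δ = 11.63°  ✓
  (3,4): δ = 141.01°  ·
  (3,5): δ = 109.54°  ·
  (3,6): δ = 68.75°  ·
  (4,5): δ = 148.53°  ·
  (4,6): δ = 107.75°  ·
  (5,6): δ = 139.21°  ·
antipodal pairs: 5

count = 5; pairs: (0,3), (0,4), (1,4), (1,5), (2,6)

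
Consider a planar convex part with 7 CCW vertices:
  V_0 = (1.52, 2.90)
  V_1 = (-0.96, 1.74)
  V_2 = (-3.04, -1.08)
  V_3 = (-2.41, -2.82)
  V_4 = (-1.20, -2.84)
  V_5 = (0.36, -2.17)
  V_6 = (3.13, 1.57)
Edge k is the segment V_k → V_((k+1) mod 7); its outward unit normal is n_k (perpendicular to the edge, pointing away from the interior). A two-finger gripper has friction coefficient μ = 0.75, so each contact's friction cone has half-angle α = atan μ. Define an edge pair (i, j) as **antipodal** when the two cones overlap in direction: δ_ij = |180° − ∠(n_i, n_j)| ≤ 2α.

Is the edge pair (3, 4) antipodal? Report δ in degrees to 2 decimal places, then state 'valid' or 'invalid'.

α = atan 0.75 = 36.87°;  2α = 73.74°
edge 3: e_3 = (+1.21, -0.02);  n_3 = (-0.0165, -0.9999)
edge 4: e_4 = (+1.56, +0.67);  n_4 = (+0.3946, -0.9188)
∠(n_3, n_4) = 24.19°
δ = |180° − 24.19°| = 155.81°
155.81° > 2α = 73.74°  →  invalid

δ = 155.81°, invalid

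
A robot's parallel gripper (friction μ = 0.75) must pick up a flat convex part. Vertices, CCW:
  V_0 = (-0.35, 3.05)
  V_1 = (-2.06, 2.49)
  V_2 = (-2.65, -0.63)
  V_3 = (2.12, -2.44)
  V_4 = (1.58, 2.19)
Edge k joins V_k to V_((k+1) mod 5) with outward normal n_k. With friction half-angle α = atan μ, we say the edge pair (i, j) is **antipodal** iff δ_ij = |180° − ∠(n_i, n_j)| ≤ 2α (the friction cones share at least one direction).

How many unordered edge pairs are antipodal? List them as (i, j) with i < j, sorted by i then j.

α = atan 0.75 = 36.87°;  2α = 73.74°
n_0 = (-0.3112, +0.9503)
n_1 = (-0.9826, +0.1858)
n_2 = (-0.3548, -0.9350)
n_3 = (+0.9933, +0.1158)
n_4 = (+0.4070, +0.9134)
  (0,1): δ = 118.84°  ·
  (0,2): δ = 38.91°  ✓
  (0,3): δ = 78.52°  ·
  (0,4): δ = 137.85°  ·
  (1,2): δ = 100.07°  ·
  (1,3): δ = 17.36°  ✓
  (1,4): δ = 76.69°  ·
  (2,3): δ = 62.57°  ✓
  (2,4): δ = 3.24°  ✓
  (3,4): δ = 120.67°  ·
antipodal pairs: 4

count = 4; pairs: (0,2), (1,3), (2,3), (2,4)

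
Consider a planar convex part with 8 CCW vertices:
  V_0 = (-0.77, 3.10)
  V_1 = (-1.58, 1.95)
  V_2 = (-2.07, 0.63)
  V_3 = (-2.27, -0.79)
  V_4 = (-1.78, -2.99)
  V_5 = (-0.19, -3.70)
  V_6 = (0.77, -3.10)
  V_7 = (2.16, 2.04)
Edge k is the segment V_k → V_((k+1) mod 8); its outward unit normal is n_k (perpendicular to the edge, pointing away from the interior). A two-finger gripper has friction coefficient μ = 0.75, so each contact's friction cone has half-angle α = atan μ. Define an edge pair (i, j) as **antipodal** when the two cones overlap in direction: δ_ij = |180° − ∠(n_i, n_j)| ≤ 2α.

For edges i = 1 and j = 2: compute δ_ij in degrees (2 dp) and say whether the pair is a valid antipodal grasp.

α = atan 0.75 = 36.87°;  2α = 73.74°
edge 1: e_1 = (-0.49, -1.32);  n_1 = (-0.9375, +0.3480)
edge 2: e_2 = (-0.20, -1.42);  n_2 = (-0.9902, +0.1395)
∠(n_1, n_2) = 12.35°
δ = |180° − 12.35°| = 167.65°
167.65° > 2α = 73.74°  →  invalid

δ = 167.65°, invalid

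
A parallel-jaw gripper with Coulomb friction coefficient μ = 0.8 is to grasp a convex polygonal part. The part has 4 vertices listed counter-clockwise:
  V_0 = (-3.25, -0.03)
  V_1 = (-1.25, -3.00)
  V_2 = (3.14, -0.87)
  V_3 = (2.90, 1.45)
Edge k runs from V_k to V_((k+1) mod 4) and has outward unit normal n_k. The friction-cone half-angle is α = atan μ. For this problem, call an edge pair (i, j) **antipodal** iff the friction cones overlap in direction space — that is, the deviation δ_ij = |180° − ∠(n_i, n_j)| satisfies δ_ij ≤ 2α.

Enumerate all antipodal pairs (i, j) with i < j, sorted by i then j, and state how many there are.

count = 3; pairs: (0,2), (0,3), (1,3)

α = atan 0.8 = 38.66°;  2α = 77.32°
n_0 = (-0.8295, -0.5586)
n_1 = (+0.4365, -0.8997)
n_2 = (+0.9947, +0.1029)
n_3 = (-0.2340, +0.9722)
  (0,1): δ = 98.07°  ·
  (0,2): δ = 28.05°  ✓
  (0,3): δ = 69.57°  ✓
  (1,2): δ = 109.98°  ·
  (1,3): δ = 12.35°  ✓
  (2,3): δ = 82.38°  ·
antipodal pairs: 3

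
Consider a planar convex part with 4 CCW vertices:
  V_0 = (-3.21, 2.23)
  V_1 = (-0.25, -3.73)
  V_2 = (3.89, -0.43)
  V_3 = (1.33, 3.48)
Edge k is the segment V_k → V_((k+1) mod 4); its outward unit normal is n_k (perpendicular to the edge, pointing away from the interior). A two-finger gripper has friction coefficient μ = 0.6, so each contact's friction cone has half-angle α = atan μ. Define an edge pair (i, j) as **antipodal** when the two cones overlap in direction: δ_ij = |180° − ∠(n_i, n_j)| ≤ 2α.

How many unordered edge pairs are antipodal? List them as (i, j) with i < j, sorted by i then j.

count = 2; pairs: (0,2), (1,3)

α = atan 0.6 = 30.96°;  2α = 61.93°
n_0 = (-0.8956, -0.4448)
n_1 = (+0.6233, -0.7820)
n_2 = (+0.8366, +0.5478)
n_3 = (-0.2655, +0.9641)
  (0,1): δ = 77.85°  ·
  (0,2): δ = 6.80°  ✓
  (0,3): δ = 78.98°  ·
  (1,2): δ = 95.34°  ·
  (1,3): δ = 23.16°  ✓
  (2,3): δ = 107.82°  ·
antipodal pairs: 2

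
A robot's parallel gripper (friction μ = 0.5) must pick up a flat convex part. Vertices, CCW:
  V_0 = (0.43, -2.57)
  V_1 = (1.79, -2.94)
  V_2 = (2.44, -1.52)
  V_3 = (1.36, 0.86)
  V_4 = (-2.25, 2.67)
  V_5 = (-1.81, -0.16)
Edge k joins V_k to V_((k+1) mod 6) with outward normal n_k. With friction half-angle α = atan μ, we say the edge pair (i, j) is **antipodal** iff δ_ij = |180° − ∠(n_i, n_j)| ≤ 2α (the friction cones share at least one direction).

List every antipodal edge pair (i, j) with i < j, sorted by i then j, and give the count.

α = atan 0.5 = 26.57°;  2α = 53.13°
n_0 = (-0.2625, -0.9649)
n_1 = (+0.9093, -0.4162)
n_2 = (+0.9106, +0.4132)
n_3 = (+0.4482, +0.8939)
n_4 = (-0.9881, -0.1536)
n_5 = (-0.7325, -0.6808)
  (0,1): δ = 99.38°  ·
  (0,2): δ = 50.37°  ✓
  (0,3): δ = 11.41°  ✓
  (0,4): δ = 114.06°  ·
  (0,5): δ = 148.13°  ·
  (1,2): δ = 131.00°  ·
  (1,3): δ = 92.03°  ·
  (1,4): δ = 33.43°  ✓
  (1,5): δ = 67.50°  ·
  (2,3): δ = 141.04°  ·
  (2,4): δ = 15.57°  ✓
  (2,5): δ = 18.50°  ✓
  (3,4): δ = 54.53°  ·
  (3,5): δ = 20.47°  ✓
  (4,5): δ = 145.93°  ·
antipodal pairs: 6

count = 6; pairs: (0,2), (0,3), (1,4), (2,4), (2,5), (3,5)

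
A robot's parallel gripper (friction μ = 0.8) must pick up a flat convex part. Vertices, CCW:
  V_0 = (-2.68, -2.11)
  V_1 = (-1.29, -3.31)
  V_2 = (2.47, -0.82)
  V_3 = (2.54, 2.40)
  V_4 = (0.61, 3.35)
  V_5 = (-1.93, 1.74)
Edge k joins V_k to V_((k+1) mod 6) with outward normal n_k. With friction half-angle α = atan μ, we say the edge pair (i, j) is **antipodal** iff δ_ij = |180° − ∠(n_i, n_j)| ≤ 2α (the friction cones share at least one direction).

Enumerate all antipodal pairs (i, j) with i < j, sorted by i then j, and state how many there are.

count = 9; pairs: (0,2), (0,3), (0,4), (1,3), (1,4), (1,5), (2,4), (2,5), (3,5)

α = atan 0.8 = 38.66°;  2α = 77.32°
n_0 = (-0.6535, -0.7569)
n_1 = (+0.5521, -0.8338)
n_2 = (+0.9998, -0.0217)
n_3 = (+0.4416, +0.8972)
n_4 = (-0.5354, +0.8446)
n_5 = (-0.9815, +0.1912)
  (0,1): δ = 105.68°  ·
  (0,2): δ = 50.44°  ✓
  (0,3): δ = 14.60°  ✓
  (0,4): δ = 73.17°  ✓
  (0,5): δ = 119.78°  ·
  (1,2): δ = 124.76°  ·
  (1,3): δ = 59.72°  ✓
  (1,4): δ = 1.14°  ✓
  (1,5): δ = 45.46°  ✓
  (2,3): δ = 114.96°  ·
  (2,4): δ = 56.39°  ✓
  (2,5): δ = 9.78°  ✓
  (3,4): δ = 121.42°  ·
  (3,5): δ = 74.82°  ✓
  (4,5): δ = 133.39°  ·
antipodal pairs: 9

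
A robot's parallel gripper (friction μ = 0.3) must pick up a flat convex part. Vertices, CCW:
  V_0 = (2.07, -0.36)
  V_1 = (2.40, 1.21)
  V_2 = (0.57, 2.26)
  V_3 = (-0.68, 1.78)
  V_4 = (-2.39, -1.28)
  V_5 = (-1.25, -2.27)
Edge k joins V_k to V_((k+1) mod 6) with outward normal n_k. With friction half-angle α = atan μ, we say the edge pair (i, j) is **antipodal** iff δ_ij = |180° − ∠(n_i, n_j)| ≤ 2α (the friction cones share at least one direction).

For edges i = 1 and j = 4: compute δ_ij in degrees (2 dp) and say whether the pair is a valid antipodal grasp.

α = atan 0.3 = 16.70°;  2α = 33.40°
edge 1: e_1 = (-1.83, +1.05);  n_1 = (+0.4977, +0.8674)
edge 4: e_4 = (+1.14, -0.99);  n_4 = (-0.6557, -0.7550)
∠(n_1, n_4) = 168.87°
δ = |180° − 168.87°| = 11.13°
11.13° ≤ 2α = 33.40°  →  valid

δ = 11.13°, valid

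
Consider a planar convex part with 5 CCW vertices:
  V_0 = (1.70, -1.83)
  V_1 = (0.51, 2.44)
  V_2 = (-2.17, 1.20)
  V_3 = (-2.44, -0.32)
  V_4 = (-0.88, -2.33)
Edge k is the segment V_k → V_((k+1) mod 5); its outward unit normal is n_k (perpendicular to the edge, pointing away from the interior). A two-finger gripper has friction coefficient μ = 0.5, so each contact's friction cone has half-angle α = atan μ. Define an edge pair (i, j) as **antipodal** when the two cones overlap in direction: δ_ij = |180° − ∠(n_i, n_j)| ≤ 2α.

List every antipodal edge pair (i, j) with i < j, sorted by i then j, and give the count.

α = atan 0.5 = 26.57°;  2α = 53.13°
n_0 = (+0.9633, +0.2685)
n_1 = (-0.4199, +0.9076)
n_2 = (-0.9846, +0.1749)
n_3 = (-0.7900, -0.6131)
n_4 = (+0.1903, -0.9817)
  (0,1): δ = 80.74°  ·
  (0,2): δ = 25.65°  ✓
  (0,3): δ = 22.24°  ✓
  (0,4): δ = 85.40°  ·
  (1,2): δ = 124.90°  ·
  (1,3): δ = 77.01°  ·
  (1,4): δ = 13.86°  ✓
  (2,3): δ = 132.11°  ·
  (2,4): δ = 68.96°  ·
  (3,4): δ = 116.85°  ·
antipodal pairs: 3

count = 3; pairs: (0,2), (0,3), (1,4)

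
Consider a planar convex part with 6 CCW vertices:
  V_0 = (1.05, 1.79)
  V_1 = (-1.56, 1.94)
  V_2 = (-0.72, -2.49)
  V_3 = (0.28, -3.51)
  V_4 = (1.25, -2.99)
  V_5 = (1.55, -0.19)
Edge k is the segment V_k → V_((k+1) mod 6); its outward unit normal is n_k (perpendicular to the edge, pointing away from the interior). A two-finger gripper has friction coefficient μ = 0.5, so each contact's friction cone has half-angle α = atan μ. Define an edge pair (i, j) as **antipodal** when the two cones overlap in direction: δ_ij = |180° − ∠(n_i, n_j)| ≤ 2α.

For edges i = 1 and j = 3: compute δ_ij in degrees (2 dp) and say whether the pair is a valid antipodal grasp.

α = atan 0.5 = 26.57°;  2α = 53.13°
edge 1: e_1 = (+0.84, -4.43);  n_1 = (-0.9825, -0.1863)
edge 3: e_3 = (+0.97, +0.52);  n_3 = (+0.4725, -0.8813)
∠(n_1, n_3) = 107.46°
δ = |180° − 107.46°| = 72.54°
72.54° > 2α = 53.13°  →  invalid

δ = 72.54°, invalid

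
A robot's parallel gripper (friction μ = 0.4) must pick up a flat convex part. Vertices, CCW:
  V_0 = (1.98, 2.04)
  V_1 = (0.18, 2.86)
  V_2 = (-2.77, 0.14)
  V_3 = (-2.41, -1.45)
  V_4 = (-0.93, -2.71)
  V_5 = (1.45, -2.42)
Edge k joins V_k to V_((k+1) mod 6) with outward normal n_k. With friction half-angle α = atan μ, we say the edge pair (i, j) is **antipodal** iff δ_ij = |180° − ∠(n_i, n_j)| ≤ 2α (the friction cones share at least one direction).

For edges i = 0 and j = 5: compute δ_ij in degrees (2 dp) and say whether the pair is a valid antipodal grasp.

α = atan 0.4 = 21.80°;  2α = 43.60°
edge 0: e_0 = (-1.80, +0.82);  n_0 = (+0.4146, +0.9100)
edge 5: e_5 = (+0.53, +4.46);  n_5 = (+0.9930, -0.1180)
∠(n_0, n_5) = 72.29°
δ = |180° − 72.29°| = 107.71°
107.71° > 2α = 43.60°  →  invalid

δ = 107.71°, invalid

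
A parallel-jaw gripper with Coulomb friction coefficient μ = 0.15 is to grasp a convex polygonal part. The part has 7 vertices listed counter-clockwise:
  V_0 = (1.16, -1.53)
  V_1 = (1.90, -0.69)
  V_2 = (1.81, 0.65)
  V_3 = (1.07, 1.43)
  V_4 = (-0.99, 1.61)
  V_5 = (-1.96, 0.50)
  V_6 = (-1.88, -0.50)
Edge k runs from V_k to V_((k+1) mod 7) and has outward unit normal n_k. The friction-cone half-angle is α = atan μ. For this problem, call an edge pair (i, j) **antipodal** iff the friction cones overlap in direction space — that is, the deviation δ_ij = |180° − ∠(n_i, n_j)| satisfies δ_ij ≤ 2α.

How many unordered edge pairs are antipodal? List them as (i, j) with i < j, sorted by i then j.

count = 3; pairs: (0,4), (1,5), (3,6)

α = atan 0.15 = 8.53°;  2α = 17.06°
n_0 = (+0.7504, -0.6610)
n_1 = (+0.9978, +0.0670)
n_2 = (+0.7255, +0.6883)
n_3 = (+0.0870, +0.9962)
n_4 = (-0.7530, +0.6580)
n_5 = (-0.9968, -0.0797)
n_6 = (-0.3209, -0.9471)
  (0,1): δ = 134.78°  ·
  (0,2): δ = 95.13°  ·
  (0,3): δ = 53.62°  ·
  (0,4): δ = 0.23°  ✓
  (0,5): δ = 45.95°  ·
  (0,6): δ = 112.66°  ·
  (1,2): δ = 140.35°  ·
  (1,3): δ = 98.84°  ·
  (1,4): δ = 44.99°  ·
  (1,5): δ = 0.73°  ✓
  (1,6): δ = 67.44°  ·
  (2,3): δ = 138.49°  ·
  (2,4): δ = 84.64°  ·
  (2,5): δ = 38.92°  ·
  (2,6): δ = 27.79°  ·
  (3,4): δ = 126.16°  ·
  (3,5): δ = 80.43°  ·
  (3,6): δ = 13.72°  ✓
  (4,5): δ = 134.28°  ·
  (4,6): δ = 67.57°  ·
  (5,6): δ = 113.29°  ·
antipodal pairs: 3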